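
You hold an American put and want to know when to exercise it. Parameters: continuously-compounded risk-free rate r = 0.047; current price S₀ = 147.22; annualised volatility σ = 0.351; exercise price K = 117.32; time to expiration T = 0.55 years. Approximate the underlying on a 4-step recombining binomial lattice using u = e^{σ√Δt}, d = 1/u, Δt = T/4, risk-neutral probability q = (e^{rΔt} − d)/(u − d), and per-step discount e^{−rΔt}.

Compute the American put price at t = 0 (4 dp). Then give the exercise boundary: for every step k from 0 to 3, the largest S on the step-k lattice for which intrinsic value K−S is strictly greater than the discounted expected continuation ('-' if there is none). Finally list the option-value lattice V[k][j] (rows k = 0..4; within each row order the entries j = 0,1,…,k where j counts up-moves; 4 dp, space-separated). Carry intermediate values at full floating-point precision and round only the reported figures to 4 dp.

price = 2.9932
boundary = - - - 99.6302
tree:
2.9932
5.4563 0.4928
9.8701 0.9771 0.0000
17.6898 1.9372 0.0000 0.0000
29.8487 3.8408 0.0000 0.0000 0.0000

params: Δt=0.13750 u=1.13900 d=0.87796 q=0.49234 e^(-rΔt)=0.99356
t_4 payoffs: 29.8487 3.8408 0.0000 0.0000 0.0000
t_3: node(3,0) S=99.6302 payoff=17.6898 vs cont=16.9341 → 17.6898 [stop]  node(3,1) S=129.2533 payoff=0.0000 vs cont=1.9372 → 1.9372 [wait]  node(3,2) S=167.6842 payoff=0.0000 vs cont=0.0000 → 0.0000 [wait]  node(3,3) S=217.5418 payoff=0.0000 vs cont=0.0000 → 0.0000 [wait]  ⇒ S*(3)=99.6302
t_2: node(2,0) S=113.4792 payoff=3.8408 vs cont=9.8701 → 9.8701 [wait]  node(2,1) S=147.2200 payoff=0.0000 vs cont=0.9771 → 0.9771 [wait]  node(2,2) S=190.9930 payoff=0.0000 vs cont=0.0000 → 0.0000 [wait]  ⇒ S*(2)=-
t_1: node(1,0) S=129.2533 payoff=0.0000 vs cont=5.4563 → 5.4563 [wait]  node(1,1) S=167.6842 payoff=0.0000 vs cont=0.4928 → 0.4928 [wait]  ⇒ S*(1)=-
t_0: node(0,0) S=147.2200 payoff=0.0000 vs cont=2.9932 → 2.9932 [wait]  ⇒ S*(0)=-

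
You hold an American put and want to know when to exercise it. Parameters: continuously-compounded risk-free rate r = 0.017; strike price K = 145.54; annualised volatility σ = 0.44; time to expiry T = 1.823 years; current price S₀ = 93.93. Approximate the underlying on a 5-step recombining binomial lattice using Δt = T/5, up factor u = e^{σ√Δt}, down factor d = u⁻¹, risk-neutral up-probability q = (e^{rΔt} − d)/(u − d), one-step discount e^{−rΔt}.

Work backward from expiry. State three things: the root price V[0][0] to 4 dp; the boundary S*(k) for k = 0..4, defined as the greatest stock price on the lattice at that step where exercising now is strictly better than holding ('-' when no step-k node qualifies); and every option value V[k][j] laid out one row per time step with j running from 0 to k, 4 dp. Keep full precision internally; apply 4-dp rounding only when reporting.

Δt=0.36460, u=1.30432, d=0.76668, q=0.44553, disc=e^(-rΔt)=0.99382
k=5 terminal: V=max(K-S,0) → 120.6580 103.2096 73.5254 23.0253 0.0000 0.0000
k=4: j=0 S=32.4540 intr=113.0860 cont=112.1867 V=113.0860[EX]; j=1 S=55.2124 intr=90.3276 cont=89.4283 V=90.3276[EX]; j=2 S=93.9300 intr=51.6100 cont=50.7107 V=51.6100[EX]; j=3 S=159.7983 intr=0.0000 cont=12.6879 V=12.6879[hold]; j=4 S=271.8567 intr=0.0000 cont=0.0000 V=0.0000[hold]  S*(4)=93.9300
k=3: j=0 S=42.3304 intr=103.2096 cont=102.3103 V=103.2096[EX]; j=1 S=72.0146 intr=73.5254 cont=72.6261 V=73.5254[EX]; j=2 S=122.5147 intr=23.0253 cont=34.0572 V=34.0572[hold]; j=3 S=208.4280 intr=0.0000 cont=6.9916 V=6.9916[hold]  S*(3)=72.0146
k=2: j=0 S=55.2124 intr=90.3276 cont=89.4283 V=90.3276[EX]; j=1 S=93.9300 intr=51.6100 cont=55.5954 V=55.5954[hold]; j=2 S=159.7983 intr=0.0000 cont=21.8627 V=21.8627[hold]  S*(2)=55.2124
k=1: j=0 S=72.0146 intr=73.5254 cont=74.3908 V=74.3908[hold]; j=1 S=122.5147 intr=23.0253 cont=40.3157 V=40.3157[hold]  S*(1)=-
k=0: j=0 S=93.9300 intr=51.6100 cont=58.8434 V=58.8434[hold]  S*(0)=-

price = 58.8434
boundary = - - 55.2124 72.0146 93.9300
tree:
58.8434
74.3908 40.3157
90.3276 55.5954 21.8627
103.2096 73.5254 34.0572 6.9916
113.0860 90.3276 51.6100 12.6879 0.0000
120.6580 103.2096 73.5254 23.0253 0.0000 0.0000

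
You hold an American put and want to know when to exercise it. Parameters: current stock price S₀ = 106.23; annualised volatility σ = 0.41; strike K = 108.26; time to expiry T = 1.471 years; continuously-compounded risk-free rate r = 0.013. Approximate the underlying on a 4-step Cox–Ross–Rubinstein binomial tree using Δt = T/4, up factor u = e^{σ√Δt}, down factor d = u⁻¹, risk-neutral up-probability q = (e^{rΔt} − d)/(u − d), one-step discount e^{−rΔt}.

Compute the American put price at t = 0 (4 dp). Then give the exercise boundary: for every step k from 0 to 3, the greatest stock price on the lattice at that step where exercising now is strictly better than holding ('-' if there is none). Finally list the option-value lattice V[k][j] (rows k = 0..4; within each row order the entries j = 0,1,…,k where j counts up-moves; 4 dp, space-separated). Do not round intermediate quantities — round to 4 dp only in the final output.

price = 20.3968
boundary = - - 64.6080 82.8451
tree:
20.3968
30.4400 8.2253
43.6520 14.4669 0.6133
57.8744 25.4149 1.1158 0.0000
68.9660 43.6520 2.0300 0.0000 0.0000

Δt=0.36775, u=1.28227, d=0.77987, q=0.44770, disc=e^(-rΔt)=0.99523
k=4 terminal: V=max(K-S,0) → 68.9660 43.6520 2.0300 0.0000 0.0000
k=3: j=0 S=50.3856 intr=57.8744 cont=57.3581 V=57.8744[EX]; j=1 S=82.8451 intr=25.4149 cont=24.8986 V=25.4149[EX]; j=2 S=136.2158 intr=0.0000 cont=1.1158 V=1.1158[hold]; j=3 S=223.9691 intr=0.0000 cont=0.0000 V=0.0000[hold]  S*(3)=82.8451
k=2: j=0 S=64.6080 intr=43.6520 cont=43.1356 V=43.6520[EX]; j=1 S=106.2300 intr=2.0300 cont=14.4669 V=14.4669[hold]; j=2 S=174.6658 intr=0.0000 cont=0.6133 V=0.6133[hold]  S*(2)=64.6080
k=1: j=0 S=82.8451 intr=25.4149 cont=30.4400 V=30.4400[hold]; j=1 S=136.2158 intr=0.0000 cont=8.2253 V=8.2253[hold]  S*(1)=-
k=0: j=0 S=106.2300 intr=2.0300 cont=20.3968 V=20.3968[hold]  S*(0)=-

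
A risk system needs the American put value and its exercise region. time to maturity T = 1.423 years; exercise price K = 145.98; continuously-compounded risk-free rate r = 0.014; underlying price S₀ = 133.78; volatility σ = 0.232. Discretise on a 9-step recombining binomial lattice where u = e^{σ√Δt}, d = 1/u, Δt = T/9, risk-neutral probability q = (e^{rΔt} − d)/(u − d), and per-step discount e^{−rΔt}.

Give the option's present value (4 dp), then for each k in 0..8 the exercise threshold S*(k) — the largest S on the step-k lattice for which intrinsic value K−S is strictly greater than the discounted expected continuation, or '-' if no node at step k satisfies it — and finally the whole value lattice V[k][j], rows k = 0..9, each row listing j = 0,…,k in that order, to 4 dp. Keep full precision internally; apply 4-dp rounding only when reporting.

Δt=0.15811  u=1.09664  d=0.91188  q=0.48895  discount=0.99779
step 9 (expiry): payoffs max(K−S,0) = 87.6602 75.8436 61.6326 44.5423 23.9891 0.0000 0.0000 0.0000 0.0000 0.0000
step 8: (k=8,j=0): S=63.9558, (K−S)⁺=82.0242, hold=81.7014 ⇒ V=82.0242 exercise | (k=8,j=1): S=76.9144, (K−S)⁺=69.0656, hold=68.7428 ⇒ V=69.0656 exercise | (k=8,j=2): S=92.4987, (K−S)⁺=53.4813, hold=53.1586 ⇒ V=53.4813 exercise | (k=8,j=3): S=111.2406, (K−S)⁺=34.7394, hold=34.4166 ⇒ V=34.7394 exercise | (k=8,j=4): S=133.7800, (K−S)⁺=12.2000, hold=12.2326 ⇒ V=12.2326 continue | (k=8,j=5): S=160.8863, (K−S)⁺=0.0000, hold=0.0000 ⇒ V=0.0000 continue | (k=8,j=6): S=193.4848, (K−S)⁺=0.0000, hold=0.0000 ⇒ V=0.0000 continue | (k=8,j=7): S=232.6884, (K−S)⁺=0.0000, hold=0.0000 ⇒ V=0.0000 continue | (k=8,j=8): S=279.8354, (K−S)⁺=0.0000, hold=0.0000 ⇒ V=0.0000 continue  boundary S*=111.2406
step 7: (k=7,j=0): S=70.1364, (K−S)⁺=75.8436, hold=75.5208 ⇒ V=75.8436 exercise | (k=7,j=1): S=84.3474, (K−S)⁺=61.6326, hold=61.3098 ⇒ V=61.6326 exercise | (k=7,j=2): S=101.4377, (K−S)⁺=44.5423, hold=44.2195 ⇒ V=44.5423 exercise | (k=7,j=3): S=121.9909, (K−S)⁺=23.9891, hold=23.6823 ⇒ V=23.9891 exercise | (k=7,j=4): S=146.7084, (K−S)⁺=0.0000, hold=6.2377 ⇒ V=6.2377 continue | (k=7,j=5): S=176.4343, (K−S)⁺=0.0000, hold=0.0000 ⇒ V=0.0000 continue | (k=7,j=6): S=212.1831, (K−S)⁺=0.0000, hold=0.0000 ⇒ V=0.0000 continue | (k=7,j=7): S=255.1753, (K−S)⁺=0.0000, hold=0.0000 ⇒ V=0.0000 continue  boundary S*=121.9909
step 6: (k=6,j=0): S=76.9144, (K−S)⁺=69.0656, hold=68.7428 ⇒ V=69.0656 exercise | (k=6,j=1): S=92.4987, (K−S)⁺=53.4813, hold=53.1586 ⇒ V=53.4813 exercise | (k=6,j=2): S=111.2406, (K−S)⁺=34.7394, hold=34.4166 ⇒ V=34.7394 exercise | (k=6,j=3): S=133.7800, (K−S)⁺=12.2000, hold=15.2758 ⇒ V=15.2758 continue | (k=6,j=4): S=160.8863, (K−S)⁺=0.0000, hold=3.1807 ⇒ V=3.1807 continue | (k=6,j=5): S=193.4848, (K−S)⁺=0.0000, hold=0.0000 ⇒ V=0.0000 continue | (k=6,j=6): S=232.6884, (K−S)⁺=0.0000, hold=0.0000 ⇒ V=0.0000 continue  boundary S*=111.2406
step 5: (k=5,j=0): S=84.3474, (K−S)⁺=61.6326, hold=61.3098 ⇒ V=61.6326 exercise | (k=5,j=1): S=101.4377, (K−S)⁺=44.5423, hold=44.2195 ⇒ V=44.5423 exercise | (k=5,j=2): S=121.9909, (K−S)⁺=23.9891, hold=25.1669 ⇒ V=25.1669 continue | (k=5,j=3): S=146.7084, (K−S)⁺=0.0000, hold=9.3412 ⇒ V=9.3412 continue | (k=5,j=4): S=176.4343, (K−S)⁺=0.0000, hold=1.6219 ⇒ V=1.6219 continue | (k=5,j=5): S=212.1831, (K−S)⁺=0.0000, hold=0.0000 ⇒ V=0.0000 continue  boundary S*=101.4377
step 4: (k=4,j=0): S=92.4987, (K−S)⁺=53.4813, hold=53.1586 ⇒ V=53.4813 exercise | (k=4,j=1): S=111.2406, (K−S)⁺=34.7394, hold=34.9912 ⇒ V=34.9912 continue | (k=4,j=2): S=133.7800, (K−S)⁺=12.2000, hold=17.3905 ⇒ V=17.3905 continue | (k=4,j=3): S=160.8863, (K−S)⁺=0.0000, hold=5.5546 ⇒ V=5.5546 continue | (k=4,j=4): S=193.4848, (K−S)⁺=0.0000, hold=0.8271 ⇒ V=0.8271 continue  boundary S*=92.4987
step 3: (k=3,j=0): S=101.4377, (K−S)⁺=44.5423, hold=44.3424 ⇒ V=44.5423 exercise | (k=3,j=1): S=121.9909, (K−S)⁺=23.9891, hold=26.3270 ⇒ V=26.3270 continue | (k=3,j=2): S=146.7084, (K−S)⁺=0.0000, hold=11.5777 ⇒ V=11.5777 continue | (k=3,j=3): S=176.4343, (K−S)⁺=0.0000, hold=3.2359 ⇒ V=3.2359 continue  boundary S*=101.4377
step 2: (k=2,j=0): S=111.2406, (K−S)⁺=34.7394, hold=35.5572 ⇒ V=35.5572 continue | (k=2,j=1): S=133.7800, (K−S)⁺=12.2000, hold=19.0731 ⇒ V=19.0731 continue | (k=2,j=2): S=160.8863, (K−S)⁺=0.0000, hold=7.4824 ⇒ V=7.4824 continue  boundary S*=-
step 1: (k=1,j=0): S=121.9909, (K−S)⁺=23.9891, hold=27.4365 ⇒ V=27.4365 continue | (k=1,j=1): S=146.7084, (K−S)⁺=0.0000, hold=13.3762 ⇒ V=13.3762 continue  boundary S*=-
step 0: (k=0,j=0): S=133.7800, (K−S)⁺=12.2000, hold=20.5163 ⇒ V=20.5163 continue  boundary S*=-

price = 20.5163
boundary = - - - 101.4377 92.4987 101.4377 111.2406 121.9909 111.2406
tree:
20.5163
27.4365 13.3762
35.5572 19.0731 7.4824
44.5423 26.3270 11.5777 3.2359
53.4813 34.9912 17.3905 5.5546 0.8271
61.6326 44.5423 25.1669 9.3412 1.6219 0.0000
69.0656 53.4813 34.7394 15.2758 3.1807 0.0000 0.0000
75.8436 61.6326 44.5423 23.9891 6.2377 0.0000 0.0000 0.0000
82.0242 69.0656 53.4813 34.7394 12.2326 0.0000 0.0000 0.0000 0.0000
87.6602 75.8436 61.6326 44.5423 23.9891 0.0000 0.0000 0.0000 0.0000 0.0000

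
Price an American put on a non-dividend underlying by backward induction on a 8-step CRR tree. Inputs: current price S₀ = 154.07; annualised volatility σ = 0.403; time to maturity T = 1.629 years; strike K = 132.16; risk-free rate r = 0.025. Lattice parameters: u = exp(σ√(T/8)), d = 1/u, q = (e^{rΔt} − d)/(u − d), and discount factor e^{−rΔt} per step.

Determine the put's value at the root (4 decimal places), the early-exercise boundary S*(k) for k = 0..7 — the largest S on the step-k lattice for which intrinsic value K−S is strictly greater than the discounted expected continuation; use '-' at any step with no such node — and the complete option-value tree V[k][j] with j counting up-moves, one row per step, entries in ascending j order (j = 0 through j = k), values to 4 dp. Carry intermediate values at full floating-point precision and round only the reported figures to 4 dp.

price = 17.9122
boundary = - - - - 74.4401 62.0625 74.4401 89.2863
tree:
17.9122
25.1606 9.8880
34.3513 15.0129 4.1844
45.3777 22.2221 7.0017 1.0353
57.7199 31.8766 11.5165 1.9583 0.0000
70.0975 43.9645 18.5168 3.7041 0.0000 0.0000
80.4170 57.7199 28.8454 7.0063 0.0000 0.0000 0.0000
89.0206 70.0975 42.8737 13.2524 0.0000 0.0000 0.0000 0.0000
96.1937 80.4170 57.7199 25.0666 0.0000 0.0000 0.0000 0.0000 0.0000

Δt=0.20363  u=1.19944  d=0.83372  q=0.46862  discount=0.99492
step 8 (expiry): payoffs max(K−S,0) = 96.1937 80.4170 57.7199 25.0666 0.0000 0.0000 0.0000 0.0000 0.0000
step 7: (k=7,j=0): S=43.1394, (K−S)⁺=89.0206, hold=88.3496 ⇒ V=89.0206 exercise | (k=7,j=1): S=62.0625, (K−S)⁺=70.0975, hold=69.4264 ⇒ V=70.0975 exercise | (k=7,j=2): S=89.2863, (K−S)⁺=42.8737, hold=42.2026 ⇒ V=42.8737 exercise | (k=7,j=3): S=128.4518, (K−S)⁺=3.7082, hold=13.2524 ⇒ V=13.2524 continue | (k=7,j=4): S=184.7974, (K−S)⁺=0.0000, hold=0.0000 ⇒ V=0.0000 continue | (k=7,j=5): S=265.8590, (K−S)⁺=0.0000, hold=0.0000 ⇒ V=0.0000 continue | (k=7,j=6): S=382.4784, (K−S)⁺=0.0000, hold=0.0000 ⇒ V=0.0000 continue | (k=7,j=7): S=550.2531, (K−S)⁺=0.0000, hold=0.0000 ⇒ V=0.0000 continue  boundary S*=89.2863
step 6: (k=6,j=0): S=51.7430, (K−S)⁺=80.4170, hold=79.7460 ⇒ V=80.4170 exercise | (k=6,j=1): S=74.4401, (K−S)⁺=57.7199, hold=57.0488 ⇒ V=57.7199 exercise | (k=6,j=2): S=107.0934, (K−S)⁺=25.0666, hold=28.8454 ⇒ V=28.8454 continue | (k=6,j=3): S=154.0700, (K−S)⁺=0.0000, hold=7.0063 ⇒ V=7.0063 continue | (k=6,j=4): S=221.6530, (K−S)⁺=0.0000, hold=0.0000 ⇒ V=0.0000 continue | (k=6,j=5): S=318.8814, (K−S)⁺=0.0000, hold=0.0000 ⇒ V=0.0000 continue | (k=6,j=6): S=458.7592, (K−S)⁺=0.0000, hold=0.0000 ⇒ V=0.0000 continue  boundary S*=74.4401
step 5: (k=5,j=0): S=62.0625, (K−S)⁺=70.0975, hold=69.4264 ⇒ V=70.0975 exercise | (k=5,j=1): S=89.2863, (K−S)⁺=42.8737, hold=43.9645 ⇒ V=43.9645 continue | (k=5,j=2): S=128.4518, (K−S)⁺=3.7082, hold=18.5168 ⇒ V=18.5168 continue | (k=5,j=3): S=184.7974, (K−S)⁺=0.0000, hold=3.7041 ⇒ V=3.7041 continue | (k=5,j=4): S=265.8590, (K−S)⁺=0.0000, hold=0.0000 ⇒ V=0.0000 continue | (k=5,j=5): S=382.4784, (K−S)⁺=0.0000, hold=0.0000 ⇒ V=0.0000 continue  boundary S*=62.0625
step 4: (k=4,j=0): S=74.4401, (K−S)⁺=57.7199, hold=57.5574 ⇒ V=57.7199 exercise | (k=4,j=1): S=107.0934, (K−S)⁺=25.0666, hold=31.8766 ⇒ V=31.8766 continue | (k=4,j=2): S=154.0700, (K−S)⁺=0.0000, hold=11.5165 ⇒ V=11.5165 continue | (k=4,j=3): S=221.6530, (K−S)⁺=0.0000, hold=1.9583 ⇒ V=1.9583 continue | (k=4,j=4): S=318.8814, (K−S)⁺=0.0000, hold=0.0000 ⇒ V=0.0000 continue  boundary S*=74.4401
step 3: (k=3,j=0): S=89.2863, (K−S)⁺=42.8737, hold=45.3777 ⇒ V=45.3777 continue | (k=3,j=1): S=128.4518, (K−S)⁺=3.7082, hold=22.2221 ⇒ V=22.2221 continue | (k=3,j=2): S=184.7974, (K−S)⁺=0.0000, hold=7.0017 ⇒ V=7.0017 continue | (k=3,j=3): S=265.8590, (K−S)⁺=0.0000, hold=1.0353 ⇒ V=1.0353 continue  boundary S*=-
step 2: (k=2,j=0): S=107.0934, (K−S)⁺=25.0666, hold=34.3513 ⇒ V=34.3513 continue | (k=2,j=1): S=154.0700, (K−S)⁺=0.0000, hold=15.0129 ⇒ V=15.0129 continue | (k=2,j=2): S=221.6530, (K−S)⁺=0.0000, hold=4.1844 ⇒ V=4.1844 continue  boundary S*=-
step 1: (k=1,j=0): S=128.4518, (K−S)⁺=3.7082, hold=25.1606 ⇒ V=25.1606 continue | (k=1,j=1): S=184.7974, (K−S)⁺=0.0000, hold=9.8880 ⇒ V=9.8880 continue  boundary S*=-
step 0: (k=0,j=0): S=154.0700, (K−S)⁺=0.0000, hold=17.9122 ⇒ V=17.9122 continue  boundary S*=-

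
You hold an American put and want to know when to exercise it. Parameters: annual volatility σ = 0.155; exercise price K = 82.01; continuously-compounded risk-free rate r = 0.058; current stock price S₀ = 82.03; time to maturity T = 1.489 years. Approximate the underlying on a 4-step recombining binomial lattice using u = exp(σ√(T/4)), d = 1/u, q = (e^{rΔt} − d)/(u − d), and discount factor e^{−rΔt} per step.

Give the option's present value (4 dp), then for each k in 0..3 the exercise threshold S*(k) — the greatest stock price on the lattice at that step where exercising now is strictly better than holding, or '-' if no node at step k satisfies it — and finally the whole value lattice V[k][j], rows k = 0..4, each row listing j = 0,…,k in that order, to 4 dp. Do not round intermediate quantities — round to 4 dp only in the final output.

price = 3.6332
boundary = - 74.6280 67.8939 74.6280
tree:
3.6332
7.3820 1.1792
14.1161 2.9504 0.0000
20.2425 7.3820 0.0000 0.0000
25.8161 14.1161 0.0000 0.0000 0.0000

params: Δt=0.37225 u=1.09919 d=0.90976 q=0.59160 e^(-rΔt)=0.97864
t_4 payoffs: 25.8161 14.1161 0.0000 0.0000 0.0000
t_3: node(3,0) S=61.7675 payoff=20.2425 vs cont=18.4908 → 20.2425 [stop]  node(3,1) S=74.6280 payoff=7.3820 vs cont=5.6419 → 7.3820 [stop]  node(3,2) S=90.1662 payoff=0.0000 vs cont=0.0000 → 0.0000 [wait]  node(3,3) S=108.9394 payoff=0.0000 vs cont=0.0000 → 0.0000 [wait]  ⇒ S*(3)=74.6280
t_2: node(2,0) S=67.8939 payoff=14.1161 vs cont=12.3644 → 14.1161 [stop]  node(2,1) S=82.0300 payoff=0.0000 vs cont=2.9504 → 2.9504 [wait]  node(2,2) S=99.1093 payoff=0.0000 vs cont=0.0000 → 0.0000 [wait]  ⇒ S*(2)=67.8939
t_1: node(1,0) S=74.6280 payoff=7.3820 vs cont=7.3501 → 7.3820 [stop]  node(1,1) S=90.1662 payoff=0.0000 vs cont=1.1792 → 1.1792 [wait]  ⇒ S*(1)=74.6280
t_0: node(0,0) S=82.0300 payoff=0.0000 vs cont=3.6332 → 3.6332 [wait]  ⇒ S*(0)=-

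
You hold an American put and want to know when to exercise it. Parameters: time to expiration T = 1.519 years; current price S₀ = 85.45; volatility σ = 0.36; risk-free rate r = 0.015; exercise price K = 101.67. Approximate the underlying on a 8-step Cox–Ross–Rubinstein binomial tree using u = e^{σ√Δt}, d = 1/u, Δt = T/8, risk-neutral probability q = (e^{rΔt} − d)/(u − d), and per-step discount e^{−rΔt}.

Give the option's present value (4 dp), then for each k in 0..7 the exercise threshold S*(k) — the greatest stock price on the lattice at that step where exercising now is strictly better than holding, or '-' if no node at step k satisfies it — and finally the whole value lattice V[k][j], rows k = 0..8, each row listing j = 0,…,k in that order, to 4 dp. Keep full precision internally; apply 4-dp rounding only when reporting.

price = 24.9270
boundary = - - - 53.3741 45.6250 53.3741 62.4392 73.0440
tree:
24.9270
32.0693 17.0215
40.0066 23.3104 10.0306
48.2959 30.8987 14.8920 4.6077
56.0450 39.4491 21.4411 7.5947 1.2661
62.6690 48.2959 29.7090 12.2448 2.3954 0.0000
68.3313 56.0450 39.2308 19.1483 4.5317 0.0000 0.0000
73.1715 62.6690 48.2959 28.6260 8.5735 0.0000 0.0000 0.0000
77.3090 68.3313 56.0450 39.2308 16.2200 0.0000 0.0000 0.0000 0.0000

params: Δt=0.18987 u=1.16984 d=0.85482 q=0.46992 e^(-rΔt)=0.99716
t_8 payoffs: 77.3090 68.3313 56.0450 39.2308 16.2200 0.0000 0.0000 0.0000 0.0000
t_7: node(7,0) S=28.4985 payoff=73.1715 vs cont=72.8824 → 73.1715 [stop]  node(7,1) S=39.0010 payoff=62.6690 vs cont=62.3798 → 62.6690 [stop]  node(7,2) S=53.3741 payoff=48.2959 vs cont=48.0068 → 48.2959 [stop]  node(7,3) S=73.0440 payoff=28.6260 vs cont=28.3368 → 28.6260 [stop]  node(7,4) S=99.9630 payoff=1.7070 vs cont=8.5735 → 8.5735 [wait]  node(7,5) S=136.8024 payoff=0.0000 vs cont=0.0000 → 0.0000 [wait]  node(7,6) S=187.2183 payoff=0.0000 vs cont=0.0000 → 0.0000 [wait]  node(7,7) S=256.2139 payoff=0.0000 vs cont=0.0000 → 0.0000 [wait]  ⇒ S*(7)=73.0440
t_6: node(6,0) S=33.3387 payoff=68.3313 vs cont=68.0421 → 68.3313 [stop]  node(6,1) S=45.6250 payoff=56.0450 vs cont=55.7558 → 56.0450 [stop]  node(6,2) S=62.4392 payoff=39.2308 vs cont=38.9416 → 39.2308 [stop]  node(6,3) S=85.4500 payoff=16.2200 vs cont=19.1483 → 19.1483 [wait]  node(6,4) S=116.9409 payoff=0.0000 vs cont=4.5317 → 4.5317 [wait]  node(6,5) S=160.0372 payoff=0.0000 vs cont=0.0000 → 0.0000 [wait]  node(6,6) S=219.0158 payoff=0.0000 vs cont=0.0000 → 0.0000 [wait]  ⇒ S*(6)=62.4392
t_5: node(5,0) S=39.0010 payoff=62.6690 vs cont=62.3798 → 62.6690 [stop]  node(5,1) S=53.3741 payoff=48.2959 vs cont=48.0068 → 48.2959 [stop]  node(5,2) S=73.0440 payoff=28.6260 vs cont=29.7090 → 29.7090 [wait]  node(5,3) S=99.9630 payoff=1.7070 vs cont=12.2448 → 12.2448 [wait]  node(5,4) S=136.8024 payoff=0.0000 vs cont=2.3954 → 2.3954 [wait]  node(5,5) S=187.2183 payoff=0.0000 vs cont=0.0000 → 0.0000 [wait]  ⇒ S*(5)=53.3741
t_4: node(4,0) S=45.6250 payoff=56.0450 vs cont=55.7558 → 56.0450 [stop]  node(4,1) S=62.4392 payoff=39.2308 vs cont=39.4491 → 39.4491 [wait]  node(4,2) S=85.4500 payoff=16.2200 vs cont=21.4411 → 21.4411 [wait]  node(4,3) S=116.9409 payoff=0.0000 vs cont=7.5947 → 7.5947 [wait]  node(4,4) S=160.0372 payoff=0.0000 vs cont=1.2661 → 1.2661 [wait]  ⇒ S*(4)=45.6250
t_3: node(3,0) S=53.3741 payoff=48.2959 vs cont=48.1091 → 48.2959 [stop]  node(3,1) S=73.0440 payoff=28.6260 vs cont=30.8987 → 30.8987 [wait]  node(3,2) S=99.9630 payoff=1.7070 vs cont=14.8920 → 14.8920 [wait]  node(3,3) S=136.8024 payoff=0.0000 vs cont=4.6077 → 4.6077 [wait]  ⇒ S*(3)=53.3741
t_2: node(2,0) S=62.4392 payoff=39.2308 vs cont=40.0066 → 40.0066 [wait]  node(2,1) S=85.4500 payoff=16.2200 vs cont=23.3104 → 23.3104 [wait]  node(2,2) S=116.9409 payoff=0.0000 vs cont=10.0306 → 10.0306 [wait]  ⇒ S*(2)=-
t_1: node(1,0) S=73.0440 payoff=28.6260 vs cont=32.0693 → 32.0693 [wait]  node(1,1) S=99.9630 payoff=1.7070 vs cont=17.0215 → 17.0215 [wait]  ⇒ S*(1)=-
t_0: node(0,0) S=85.4500 payoff=16.2200 vs cont=24.9270 → 24.9270 [wait]  ⇒ S*(0)=-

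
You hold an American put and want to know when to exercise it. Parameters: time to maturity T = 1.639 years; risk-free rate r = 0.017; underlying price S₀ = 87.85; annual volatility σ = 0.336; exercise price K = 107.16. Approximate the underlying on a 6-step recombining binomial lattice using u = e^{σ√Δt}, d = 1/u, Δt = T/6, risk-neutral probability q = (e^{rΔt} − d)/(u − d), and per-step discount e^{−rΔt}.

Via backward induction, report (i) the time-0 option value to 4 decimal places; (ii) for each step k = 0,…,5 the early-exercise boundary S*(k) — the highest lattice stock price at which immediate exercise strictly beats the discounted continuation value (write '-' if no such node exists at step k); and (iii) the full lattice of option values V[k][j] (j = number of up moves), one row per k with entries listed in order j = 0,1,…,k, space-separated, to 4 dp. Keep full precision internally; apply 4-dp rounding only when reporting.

Δt=0.27317  u=1.19197  d=0.83894  q=0.46939  discount=0.99537
step 6 (expiry): payoffs max(K−S,0) = 76.5306 63.6416 45.3288 19.3100 0.0000 0.0000 0.0000
step 5: (k=5,j=0): S=36.5095, (K−S)⁺=70.6505, hold=70.1540 ⇒ V=70.6505 exercise | (k=5,j=1): S=51.8729, (K−S)⁺=55.2871, hold=54.7906 ⇒ V=55.2871 exercise | (k=5,j=2): S=73.7012, (K−S)⁺=33.4588, hold=32.9623 ⇒ V=33.4588 exercise | (k=5,j=3): S=104.7150, (K−S)⁺=2.4450, hold=10.1985 ⇒ V=10.1985 continue | (k=5,j=4): S=148.7795, (K−S)⁺=0.0000, hold=0.0000 ⇒ V=0.0000 continue | (k=5,j=5): S=211.3866, (K−S)⁺=0.0000, hold=0.0000 ⇒ V=0.0000 continue  boundary S*=73.7012
step 4: (k=4,j=0): S=43.5184, (K−S)⁺=63.6416, hold=63.1451 ⇒ V=63.6416 exercise | (k=4,j=1): S=61.8312, (K−S)⁺=45.3288, hold=44.8323 ⇒ V=45.3288 exercise | (k=4,j=2): S=87.8500, (K−S)⁺=19.3100, hold=22.4361 ⇒ V=22.4361 continue | (k=4,j=3): S=124.8177, (K−S)⁺=0.0000, hold=5.3863 ⇒ V=5.3863 continue | (k=4,j=4): S=177.3415, (K−S)⁺=0.0000, hold=0.0000 ⇒ V=0.0000 continue  boundary S*=61.8312
step 3: (k=3,j=0): S=51.8729, (K−S)⁺=55.2871, hold=54.7906 ⇒ V=55.2871 exercise | (k=3,j=1): S=73.7012, (K−S)⁺=33.4588, hold=34.4229 ⇒ V=34.4229 continue | (k=3,j=2): S=104.7150, (K−S)⁺=2.4450, hold=14.3662 ⇒ V=14.3662 continue | (k=3,j=3): S=148.7795, (K−S)⁺=0.0000, hold=2.8448 ⇒ V=2.8448 continue  boundary S*=51.8729
step 2: (k=2,j=0): S=61.8312, (K−S)⁺=45.3288, hold=45.2828 ⇒ V=45.3288 exercise | (k=2,j=1): S=87.8500, (K−S)⁺=19.3100, hold=24.8925 ⇒ V=24.8925 continue | (k=2,j=2): S=124.8177, (K−S)⁺=0.0000, hold=8.9166 ⇒ V=8.9166 continue  boundary S*=61.8312
step 1: (k=1,j=0): S=73.7012, (K−S)⁺=33.4588, hold=35.5706 ⇒ V=35.5706 continue | (k=1,j=1): S=104.7150, (K−S)⁺=2.4450, hold=17.3129 ⇒ V=17.3129 continue  boundary S*=-
step 0: (k=0,j=0): S=87.8500, (K−S)⁺=19.3100, hold=26.8754 ⇒ V=26.8754 continue  boundary S*=-

price = 26.8754
boundary = - - 61.8312 51.8729 61.8312 73.7012
tree:
26.8754
35.5706 17.3129
45.3288 24.8925 8.9166
55.2871 34.4229 14.3662 2.8448
63.6416 45.3288 22.4361 5.3863 0.0000
70.6505 55.2871 33.4588 10.1985 0.0000 0.0000
76.5306 63.6416 45.3288 19.3100 0.0000 0.0000 0.0000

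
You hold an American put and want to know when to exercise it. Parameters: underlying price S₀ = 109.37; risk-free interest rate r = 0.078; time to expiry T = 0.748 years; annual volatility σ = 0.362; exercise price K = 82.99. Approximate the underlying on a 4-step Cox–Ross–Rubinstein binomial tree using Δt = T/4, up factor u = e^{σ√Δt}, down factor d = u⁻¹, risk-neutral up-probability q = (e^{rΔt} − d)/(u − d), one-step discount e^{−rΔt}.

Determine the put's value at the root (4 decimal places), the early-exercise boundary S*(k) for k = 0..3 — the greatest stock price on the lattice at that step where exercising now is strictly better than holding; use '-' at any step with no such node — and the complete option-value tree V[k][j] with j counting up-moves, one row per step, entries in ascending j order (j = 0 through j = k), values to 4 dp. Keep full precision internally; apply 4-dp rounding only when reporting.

price = 2.1862
boundary = - - - 68.3822
tree:
2.1862
4.1502 0.3449
7.8206 0.7109 0.0000
14.6078 1.4652 0.0000 0.0000
24.5167 3.0198 0.0000 0.0000 0.0000

params: Δt=0.18700 u=1.16946 d=0.85510 q=0.50768 e^(-rΔt)=0.98552
t_4 payoffs: 24.5167 3.0198 0.0000 0.0000 0.0000
t_3: node(3,0) S=68.3822 payoff=14.6078 vs cont=13.4061 → 14.6078 [stop]  node(3,1) S=93.5219 payoff=0.0000 vs cont=1.4652 → 1.4652 [wait]  node(3,2) S=127.9038 payoff=0.0000 vs cont=0.0000 → 0.0000 [wait]  node(3,3) S=174.9256 payoff=0.0000 vs cont=0.0000 → 0.0000 [wait]  ⇒ S*(3)=68.3822
t_2: node(2,0) S=79.9702 payoff=3.0198 vs cont=7.8206 → 7.8206 [wait]  node(2,1) S=109.3700 payoff=0.0000 vs cont=0.7109 → 0.7109 [wait]  node(2,2) S=149.5782 payoff=0.0000 vs cont=0.0000 → 0.0000 [wait]  ⇒ S*(2)=-
t_1: node(1,0) S=93.5219 payoff=0.0000 vs cont=4.1502 → 4.1502 [wait]  node(1,1) S=127.9038 payoff=0.0000 vs cont=0.3449 → 0.3449 [wait]  ⇒ S*(1)=-
t_0: node(0,0) S=109.3700 payoff=0.0000 vs cont=2.1862 → 2.1862 [wait]  ⇒ S*(0)=-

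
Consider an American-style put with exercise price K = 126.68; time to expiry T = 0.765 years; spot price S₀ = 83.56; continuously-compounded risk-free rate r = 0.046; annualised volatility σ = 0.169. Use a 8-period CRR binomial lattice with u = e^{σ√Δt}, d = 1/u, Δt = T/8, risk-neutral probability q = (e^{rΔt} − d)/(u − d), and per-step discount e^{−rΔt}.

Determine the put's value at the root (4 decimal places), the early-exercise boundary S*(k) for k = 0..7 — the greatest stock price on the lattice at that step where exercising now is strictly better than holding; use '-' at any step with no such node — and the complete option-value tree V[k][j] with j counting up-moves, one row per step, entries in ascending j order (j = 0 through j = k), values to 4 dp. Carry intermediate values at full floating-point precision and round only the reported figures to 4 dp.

price = 43.1200
boundary = 83.5600 88.0430 92.7665 97.7434 102.9874 108.5126 114.3344 120.4684
tree:
43.1200
47.3747 38.6370
51.4128 43.1200 33.9135
55.2453 47.3747 38.6370 28.9366
58.8826 51.4128 43.1200 33.9135 23.6926
62.3347 55.2453 47.3747 38.6370 28.9366 18.1674
65.6111 58.8826 51.4128 43.1200 33.9135 23.6926 12.3456
68.7206 62.3347 55.2453 47.3747 38.6370 28.9366 18.1674 6.2116
71.6718 65.6111 58.8826 51.4128 43.1200 33.9135 23.6926 12.3456 0.0000

Δt=0.09563  u=1.05365  d=0.94908  q=0.52910  discount=0.99561
step 8 (expiry): payoffs max(K−S,0) = 71.6718 65.6111 58.8826 51.4128 43.1200 33.9135 23.6926 12.3456 0.0000
step 7: (k=7,j=0): S=57.9594, (K−S)⁺=68.7206, hold=68.1646 ⇒ V=68.7206 exercise | (k=7,j=1): S=64.3453, (K−S)⁺=62.3347, hold=61.7787 ⇒ V=62.3347 exercise | (k=7,j=2): S=71.4347, (K−S)⁺=55.2453, hold=54.6893 ⇒ V=55.2453 exercise | (k=7,j=3): S=79.3053, (K−S)⁺=47.3747, hold=46.8187 ⇒ V=47.3747 exercise | (k=7,j=4): S=88.0430, (K−S)⁺=38.6370, hold=38.0810 ⇒ V=38.6370 exercise | (k=7,j=5): S=97.7434, (K−S)⁺=28.9366, hold=28.3806 ⇒ V=28.9366 exercise | (k=7,j=6): S=108.5126, (K−S)⁺=18.1674, hold=17.6113 ⇒ V=18.1674 exercise | (k=7,j=7): S=120.4684, (K−S)⁺=6.2116, hold=5.7881 ⇒ V=6.2116 exercise  boundary S*=120.4684
step 6: (k=6,j=0): S=61.0689, (K−S)⁺=65.6111, hold=65.0551 ⇒ V=65.6111 exercise | (k=6,j=1): S=67.7974, (K−S)⁺=58.8826, hold=58.3266 ⇒ V=58.8826 exercise | (k=6,j=2): S=75.2672, (K−S)⁺=51.4128, hold=50.8568 ⇒ V=51.4128 exercise | (k=6,j=3): S=83.5600, (K−S)⁺=43.1200, hold=42.5640 ⇒ V=43.1200 exercise | (k=6,j=4): S=92.7665, (K−S)⁺=33.9135, hold=33.3575 ⇒ V=33.9135 exercise | (k=6,j=5): S=102.9874, (K−S)⁺=23.6926, hold=23.1366 ⇒ V=23.6926 exercise | (k=6,j=6): S=114.3344, (K−S)⁺=12.3456, hold=11.7896 ⇒ V=12.3456 exercise  boundary S*=114.3344
step 5: (k=5,j=0): S=64.3453, (K−S)⁺=62.3347, hold=61.7787 ⇒ V=62.3347 exercise | (k=5,j=1): S=71.4347, (K−S)⁺=55.2453, hold=54.6893 ⇒ V=55.2453 exercise | (k=5,j=2): S=79.3053, (K−S)⁺=47.3747, hold=46.8187 ⇒ V=47.3747 exercise | (k=5,j=3): S=88.0430, (K−S)⁺=38.6370, hold=38.0810 ⇒ V=38.6370 exercise | (k=5,j=4): S=97.7434, (K−S)⁺=28.9366, hold=28.3806 ⇒ V=28.9366 exercise | (k=5,j=5): S=108.5126, (K−S)⁺=18.1674, hold=17.6113 ⇒ V=18.1674 exercise  boundary S*=108.5126
step 4: (k=4,j=0): S=67.7974, (K−S)⁺=58.8826, hold=58.3266 ⇒ V=58.8826 exercise | (k=4,j=1): S=75.2672, (K−S)⁺=51.4128, hold=50.8568 ⇒ V=51.4128 exercise | (k=4,j=2): S=83.5600, (K−S)⁺=43.1200, hold=42.5640 ⇒ V=43.1200 exercise | (k=4,j=3): S=92.7665, (K−S)⁺=33.9135, hold=33.3575 ⇒ V=33.9135 exercise | (k=4,j=4): S=102.9874, (K−S)⁺=23.6926, hold=23.1366 ⇒ V=23.6926 exercise  boundary S*=102.9874
step 3: (k=3,j=0): S=71.4347, (K−S)⁺=55.2453, hold=54.6893 ⇒ V=55.2453 exercise | (k=3,j=1): S=79.3053, (K−S)⁺=47.3747, hold=46.8187 ⇒ V=47.3747 exercise | (k=3,j=2): S=88.0430, (K−S)⁺=38.6370, hold=38.0810 ⇒ V=38.6370 exercise | (k=3,j=3): S=97.7434, (K−S)⁺=28.9366, hold=28.3806 ⇒ V=28.9366 exercise  boundary S*=97.7434
step 2: (k=2,j=0): S=75.2672, (K−S)⁺=51.4128, hold=50.8568 ⇒ V=51.4128 exercise | (k=2,j=1): S=83.5600, (K−S)⁺=43.1200, hold=42.5640 ⇒ V=43.1200 exercise | (k=2,j=2): S=92.7665, (K−S)⁺=33.9135, hold=33.3575 ⇒ V=33.9135 exercise  boundary S*=92.7665
step 1: (k=1,j=0): S=79.3053, (K−S)⁺=47.3747, hold=46.8187 ⇒ V=47.3747 exercise | (k=1,j=1): S=88.0430, (K−S)⁺=38.6370, hold=38.0810 ⇒ V=38.6370 exercise  boundary S*=88.0430
step 0: (k=0,j=0): S=83.5600, (K−S)⁺=43.1200, hold=42.5640 ⇒ V=43.1200 exercise  boundary S*=83.5600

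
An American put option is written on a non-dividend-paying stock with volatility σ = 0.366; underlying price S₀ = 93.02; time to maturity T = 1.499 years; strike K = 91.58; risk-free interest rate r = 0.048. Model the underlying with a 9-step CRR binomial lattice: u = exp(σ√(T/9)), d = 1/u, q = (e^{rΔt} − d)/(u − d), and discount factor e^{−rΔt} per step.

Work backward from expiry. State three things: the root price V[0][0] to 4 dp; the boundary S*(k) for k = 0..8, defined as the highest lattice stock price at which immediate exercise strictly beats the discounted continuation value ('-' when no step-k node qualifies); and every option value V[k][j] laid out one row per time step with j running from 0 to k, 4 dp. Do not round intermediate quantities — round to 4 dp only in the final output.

price = 13.2607
boundary = - - - 59.4245 51.1795 59.4245 51.1795 59.4245 68.9979
tree:
13.2607
18.3534 8.1669
24.6841 12.0519 4.2490
32.1555 17.2969 6.7793 1.6798
40.4005 24.0314 10.5571 2.9506 0.3820
47.5016 32.1555 15.9527 5.1030 0.7543 0.0000
53.6174 40.4005 23.2076 8.6481 1.4894 0.0000 0.0000
58.8847 47.5016 32.1555 14.2563 2.9409 0.0000 0.0000 0.0000
63.4211 53.6174 40.4005 22.5821 5.8070 0.0000 0.0000 0.0000 0.0000
67.3281 58.8847 47.5016 32.1555 11.4664 0.0000 0.0000 0.0000 0.0000 0.0000

params: Δt=0.16656 u=1.16110 d=0.86125 q=0.48950 e^(-rΔt)=0.99204
t_9 payoffs: 67.3281 58.8847 47.5016 32.1555 11.4664 0.0000 0.0000 0.0000 0.0000 0.0000
t_8: node(8,0) S=28.1589 payoff=63.4211 vs cont=62.6919 → 63.4211 [stop]  node(8,1) S=37.9626 payoff=53.6174 vs cont=52.8882 → 53.6174 [stop]  node(8,2) S=51.1795 payoff=40.4005 vs cont=39.6713 → 40.4005 [stop]  node(8,3) S=68.9979 payoff=22.5821 vs cont=21.8528 → 22.5821 [stop]  node(8,4) S=93.0200 payoff=0.0000 vs cont=5.8070 → 5.8070 [wait]  node(8,5) S=125.4055 payoff=0.0000 vs cont=0.0000 → 0.0000 [wait]  node(8,6) S=169.0663 payoff=0.0000 vs cont=0.0000 → 0.0000 [wait]  node(8,7) S=227.9278 payoff=0.0000 vs cont=0.0000 → 0.0000 [wait]  node(8,8) S=307.2823 payoff=0.0000 vs cont=0.0000 → 0.0000 [wait]  ⇒ S*(8)=68.9979
t_7: node(7,0) S=32.6953 payoff=58.8847 vs cont=58.1555 → 58.8847 [stop]  node(7,1) S=44.0784 payoff=47.5016 vs cont=46.7724 → 47.5016 [stop]  node(7,2) S=59.4245 payoff=32.1555 vs cont=31.4262 → 32.1555 [stop]  node(7,3) S=80.1136 payoff=11.4664 vs cont=14.2563 → 14.2563 [wait]  node(7,4) S=108.0057 payoff=0.0000 vs cont=2.9409 → 2.9409 [wait]  node(7,5) S=145.6085 payoff=0.0000 vs cont=0.0000 → 0.0000 [wait]  node(7,6) S=196.3031 payoff=0.0000 vs cont=0.0000 → 0.0000 [wait]  node(7,7) S=264.6473 payoff=0.0000 vs cont=0.0000 → 0.0000 [wait]  ⇒ S*(7)=59.4245
t_6: node(6,0) S=37.9626 payoff=53.6174 vs cont=52.8882 → 53.6174 [stop]  node(6,1) S=51.1795 payoff=40.4005 vs cont=39.6713 → 40.4005 [stop]  node(6,2) S=68.9979 payoff=22.5821 vs cont=23.2076 → 23.2076 [wait]  node(6,3) S=93.0200 payoff=0.0000 vs cont=8.6481 → 8.6481 [wait]  node(6,4) S=125.4055 payoff=0.0000 vs cont=1.4894 → 1.4894 [wait]  node(6,5) S=169.0663 payoff=0.0000 vs cont=0.0000 → 0.0000 [wait]  node(6,6) S=227.9278 payoff=0.0000 vs cont=0.0000 → 0.0000 [wait]  ⇒ S*(6)=51.1795
t_5: node(5,0) S=44.0784 payoff=47.5016 vs cont=46.7724 → 47.5016 [stop]  node(5,1) S=59.4245 payoff=32.1555 vs cont=31.7300 → 32.1555 [stop]  node(5,2) S=80.1136 payoff=11.4664 vs cont=15.9527 → 15.9527 [wait]  node(5,3) S=108.0057 payoff=0.0000 vs cont=5.1030 → 5.1030 [wait]  node(5,4) S=145.6085 payoff=0.0000 vs cont=0.7543 → 0.7543 [wait]  node(5,5) S=196.3031 payoff=0.0000 vs cont=0.0000 → 0.0000 [wait]  ⇒ S*(5)=59.4245
t_4: node(4,0) S=51.1795 payoff=40.4005 vs cont=39.6713 → 40.4005 [stop]  node(4,1) S=68.9979 payoff=22.5821 vs cont=24.0314 → 24.0314 [wait]  node(4,2) S=93.0200 payoff=0.0000 vs cont=10.5571 → 10.5571 [wait]  node(4,3) S=125.4055 payoff=0.0000 vs cont=2.9506 → 2.9506 [wait]  node(4,4) S=169.0663 payoff=0.0000 vs cont=0.3820 → 0.3820 [wait]  ⇒ S*(4)=51.1795
t_3: node(3,0) S=59.4245 payoff=32.1555 vs cont=32.1300 → 32.1555 [stop]  node(3,1) S=80.1136 payoff=11.4664 vs cont=17.2969 → 17.2969 [wait]  node(3,2) S=108.0057 payoff=0.0000 vs cont=6.7793 → 6.7793 [wait]  node(3,3) S=145.6085 payoff=0.0000 vs cont=1.6798 → 1.6798 [wait]  ⇒ S*(3)=59.4245
t_2: node(2,0) S=68.9979 payoff=22.5821 vs cont=24.6841 → 24.6841 [wait]  node(2,1) S=93.0200 payoff=0.0000 vs cont=12.0519 → 12.0519 [wait]  node(2,2) S=125.4055 payoff=0.0000 vs cont=4.2490 → 4.2490 [wait]  ⇒ S*(2)=-
t_1: node(1,0) S=80.1136 payoff=11.4664 vs cont=18.3534 → 18.3534 [wait]  node(1,1) S=108.0057 payoff=0.0000 vs cont=8.1669 → 8.1669 [wait]  ⇒ S*(1)=-
t_0: node(0,0) S=93.0200 payoff=0.0000 vs cont=13.2607 → 13.2607 [wait]  ⇒ S*(0)=-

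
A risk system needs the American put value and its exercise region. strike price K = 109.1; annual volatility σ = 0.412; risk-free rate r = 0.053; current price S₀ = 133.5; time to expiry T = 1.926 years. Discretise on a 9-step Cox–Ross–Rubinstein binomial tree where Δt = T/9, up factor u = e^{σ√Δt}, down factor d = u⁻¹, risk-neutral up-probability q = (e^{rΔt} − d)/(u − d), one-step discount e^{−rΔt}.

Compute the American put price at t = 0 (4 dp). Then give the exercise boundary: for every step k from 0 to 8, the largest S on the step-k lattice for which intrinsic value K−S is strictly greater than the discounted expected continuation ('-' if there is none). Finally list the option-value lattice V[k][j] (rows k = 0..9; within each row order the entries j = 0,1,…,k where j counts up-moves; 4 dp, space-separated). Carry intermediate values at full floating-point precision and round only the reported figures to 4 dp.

Δt=0.21400, u=1.20997, d=0.82647, q=0.48224, disc=e^(-rΔt)=0.98872
k=9 terminal: V=max(K-S,0) → 85.0827 73.9382 57.6226 33.7363 0.0000 0.0000 0.0000 0.0000 0.0000 0.0000
k=8: j=0 S=29.0601 intr=80.0399 cont=78.8094 V=80.0399[EX]; j=1 S=42.5445 intr=66.5555 cont=65.3251 V=66.5555[EX]; j=2 S=62.2859 intr=46.8141 cont=45.5837 V=46.8141[EX]; j=3 S=91.1875 intr=17.9125 cont=17.2703 V=17.9125[EX]; j=4 S=133.5000 intr=0.0000 cont=0.0000 V=0.0000[hold]; j=5 S=195.4462 intr=0.0000 cont=0.0000 V=0.0000[hold]; j=6 S=286.1364 intr=0.0000 cont=0.0000 V=0.0000[hold]; j=7 S=418.9083 intr=0.0000 cont=0.0000 V=0.0000[hold]; j=8 S=613.2885 intr=0.0000 cont=0.0000 V=0.0000[hold]  S*(8)=91.1875
k=7: j=0 S=35.1618 intr=73.9382 cont=72.7078 V=73.9382[EX]; j=1 S=51.4774 intr=57.6226 cont=56.3922 V=57.6226[EX]; j=2 S=75.3637 intr=33.7363 cont=32.5058 V=33.7363[EX]; j=3 S=110.3337 intr=0.0000 cont=9.1698 V=9.1698[hold]; j=4 S=161.5304 intr=0.0000 cont=0.0000 V=0.0000[hold]; j=5 S=236.4831 intr=0.0000 cont=0.0000 V=0.0000[hold]; j=6 S=346.2151 intr=0.0000 cont=0.0000 V=0.0000[hold]; j=7 S=506.8645 intr=0.0000 cont=0.0000 V=0.0000[hold]  S*(7)=75.3637
k=6: j=0 S=42.5445 intr=66.5555 cont=65.3251 V=66.5555[EX]; j=1 S=62.2859 intr=46.8141 cont=45.5837 V=46.8141[EX]; j=2 S=91.1875 intr=17.9125 cont=21.6425 V=21.6425[hold]; j=3 S=133.5000 intr=0.0000 cont=4.6942 V=4.6942[hold]; j=4 S=195.4462 intr=0.0000 cont=0.0000 V=0.0000[hold]; j=5 S=286.1364 intr=0.0000 cont=0.0000 V=0.0000[hold]; j=6 S=418.9083 intr=0.0000 cont=0.0000 V=0.0000[hold]  S*(6)=62.2859
k=5: j=0 S=51.4774 intr=57.6226 cont=56.3922 V=57.6226[EX]; j=1 S=75.3637 intr=33.7363 cont=34.2843 V=34.2843[hold]; j=2 S=110.3337 intr=0.0000 cont=13.3174 V=13.3174[hold]; j=3 S=161.5304 intr=0.0000 cont=2.4031 V=2.4031[hold]; j=4 S=236.4831 intr=0.0000 cont=0.0000 V=0.0000[hold]; j=5 S=346.2151 intr=0.0000 cont=0.0000 V=0.0000[hold]  S*(5)=51.4774
k=4: j=0 S=62.2859 intr=46.8141 cont=45.8450 V=46.8141[EX]; j=1 S=91.1875 intr=17.9125 cont=23.9006 V=23.9006[hold]; j=2 S=133.5000 intr=0.0000 cont=7.9633 V=7.9633[hold]; j=3 S=195.4462 intr=0.0000 cont=1.2302 V=1.2302[hold]; j=4 S=286.1364 intr=0.0000 cont=0.0000 V=0.0000[hold]  S*(4)=62.2859
k=3: j=0 S=75.3637 intr=33.7363 cont=35.3610 V=35.3610[hold]; j=1 S=110.3337 intr=0.0000 cont=16.0321 V=16.0321[hold]; j=2 S=161.5304 intr=0.0000 cont=4.6631 V=4.6631[hold]; j=3 S=236.4831 intr=0.0000 cont=0.6298 V=0.6298[hold]  S*(3)=-
k=2: j=0 S=91.1875 intr=17.9125 cont=25.7462 V=25.7462[hold]; j=1 S=133.5000 intr=0.0000 cont=10.4306 V=10.4306[hold]; j=2 S=195.4462 intr=0.0000 cont=2.6874 V=2.6874[hold]  S*(2)=-
k=1: j=0 S=110.3337 intr=0.0000 cont=18.1533 V=18.1533[hold]; j=1 S=161.5304 intr=0.0000 cont=6.6210 V=6.6210[hold]  S*(1)=-
k=0: j=0 S=133.5000 intr=0.0000 cont=12.4500 V=12.4500[hold]  S*(0)=-

price = 12.4500
boundary = - - - - 62.2859 51.4774 62.2859 75.3637 91.1875
tree:
12.4500
18.1533 6.6210
25.7462 10.4306 2.6874
35.3610 16.0321 4.6631 0.6298
46.8141 23.9006 7.9633 1.2302 0.0000
57.6226 34.2843 13.3174 2.4031 0.0000 0.0000
66.5555 46.8141 21.6425 4.6942 0.0000 0.0000 0.0000
73.9382 57.6226 33.7363 9.1698 0.0000 0.0000 0.0000 0.0000
80.0399 66.5555 46.8141 17.9125 0.0000 0.0000 0.0000 0.0000 0.0000
85.0827 73.9382 57.6226 33.7363 0.0000 0.0000 0.0000 0.0000 0.0000 0.0000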